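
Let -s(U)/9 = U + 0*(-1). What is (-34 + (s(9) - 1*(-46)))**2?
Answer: 4761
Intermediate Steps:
s(U) = -9*U (s(U) = -9*(U + 0*(-1)) = -9*(U + 0) = -9*U)
(-34 + (s(9) - 1*(-46)))**2 = (-34 + (-9*9 - 1*(-46)))**2 = (-34 + (-81 + 46))**2 = (-34 - 35)**2 = (-69)**2 = 4761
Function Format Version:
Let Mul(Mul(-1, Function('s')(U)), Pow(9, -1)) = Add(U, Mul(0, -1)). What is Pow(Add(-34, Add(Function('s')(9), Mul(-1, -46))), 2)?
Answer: 4761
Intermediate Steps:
Function('s')(U) = Mul(-9, U) (Function('s')(U) = Mul(-9, Add(U, Mul(0, -1))) = Mul(-9, Add(U, 0)) = Mul(-9, U))
Pow(Add(-34, Add(Function('s')(9), Mul(-1, -46))), 2) = Pow(Add(-34, Add(Mul(-9, 9), Mul(-1, -46))), 2) = Pow(Add(-34, Add(-81, 46)), 2) = Pow(Add(-34, -35), 2) = Pow(-69, 2) = 4761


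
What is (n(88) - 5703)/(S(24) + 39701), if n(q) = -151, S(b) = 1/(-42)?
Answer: -245868/1667441 ≈ -0.14745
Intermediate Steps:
S(b) = -1/42
(n(88) - 5703)/(S(24) + 39701) = (-151 - 5703)/(-1/42 + 39701) = -5854/1667441/42 = -5854*42/1667441 = -245868/1667441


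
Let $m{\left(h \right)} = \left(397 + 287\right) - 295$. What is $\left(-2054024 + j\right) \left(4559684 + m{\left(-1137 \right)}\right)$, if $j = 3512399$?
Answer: $6650296461375$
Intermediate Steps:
$m{\left(h \right)} = 389$ ($m{\left(h \right)} = 684 - 295 = 389$)
$\left(-2054024 + j\right) \left(4559684 + m{\left(-1137 \right)}\right) = \left(-2054024 + 3512399\right) \left(4559684 + 389\right) = 1458375 \cdot 4560073 = 6650296461375$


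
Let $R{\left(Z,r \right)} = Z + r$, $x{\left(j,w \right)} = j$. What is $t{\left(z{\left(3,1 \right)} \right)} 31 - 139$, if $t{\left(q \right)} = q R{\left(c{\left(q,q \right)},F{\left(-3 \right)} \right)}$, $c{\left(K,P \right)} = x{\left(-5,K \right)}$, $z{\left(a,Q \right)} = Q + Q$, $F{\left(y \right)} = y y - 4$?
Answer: $-139$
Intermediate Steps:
$F{\left(y \right)} = -4 + y^{2}$ ($F{\left(y \right)} = y^{2} - 4 = -4 + y^{2}$)
$z{\left(a,Q \right)} = 2 Q$
$c{\left(K,P \right)} = -5$
$t{\left(q \right)} = 0$ ($t{\left(q \right)} = q \left(-5 - \left(4 - \left(-3\right)^{2}\right)\right) = q \left(-5 + \left(-4 + 9\right)\right) = q \left(-5 + 5\right) = q 0 = 0$)
$t{\left(z{\left(3,1 \right)} \right)} 31 - 139 = 0 \cdot 31 - 139 = 0 - 139 = -139$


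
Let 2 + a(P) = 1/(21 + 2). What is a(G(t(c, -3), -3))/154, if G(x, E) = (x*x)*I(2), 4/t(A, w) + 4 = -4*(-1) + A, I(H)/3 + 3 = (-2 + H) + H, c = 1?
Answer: -45/3542 ≈ -0.012705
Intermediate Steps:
I(H) = -15 + 6*H (I(H) = -9 + 3*((-2 + H) + H) = -9 + 3*(-2 + 2*H) = -9 + (-6 + 6*H) = -15 + 6*H)
t(A, w) = 4/A (t(A, w) = 4/(-4 + (-4*(-1) + A)) = 4/(-4 + (4 + A)) = 4/A)
G(x, E) = -3*x**2 (G(x, E) = (x*x)*(-15 + 6*2) = x**2*(-15 + 12) = x**2*(-3) = -3*x**2)
a(P) = -45/23 (a(P) = -2 + 1/(21 + 2) = -2 + 1/23 = -45/23)
a(G(t(c, -3), -3))/154 = -45/23/154 = -45/23*1/154 = -45/3542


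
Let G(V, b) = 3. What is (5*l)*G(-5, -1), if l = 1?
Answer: 15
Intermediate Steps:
(5*l)*G(-5, -1) = (5*1)*3 = 5*3 = 15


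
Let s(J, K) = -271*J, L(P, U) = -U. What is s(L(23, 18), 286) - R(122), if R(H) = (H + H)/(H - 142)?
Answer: 24451/5 ≈ 4890.2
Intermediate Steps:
R(H) = 2*H/(-142 + H) (R(H) = (2*H)/(-142 + H) = 2*H/(-142 + H))
s(L(23, 18), 286) - R(122) = -(-271)*18 - 2*122/(-142 + 122) = -271*(-18) - 2*122/(-20) = 4878 - 2*122*(-1)/20 = 4878 - 1*(-61/5) = 4878 + 61/5 = 24451/5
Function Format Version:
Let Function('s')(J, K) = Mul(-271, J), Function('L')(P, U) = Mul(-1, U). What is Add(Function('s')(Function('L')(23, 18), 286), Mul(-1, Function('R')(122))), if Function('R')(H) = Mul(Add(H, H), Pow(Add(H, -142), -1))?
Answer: Rational(24451, 5) ≈ 4890.2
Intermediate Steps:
Function('R')(H) = Mul(2, H, Pow(Add(-142, H), -1)) (Function('R')(H) = Mul(Mul(2, H), Pow(Add(-142, H), -1)) = Mul(2, H, Pow(Add(-142, H), -1)))
Add(Function('s')(Function('L')(23, 18), 286), Mul(-1, Function('R')(122))) = Add(Mul(-271, Mul(-1, 18)), Mul(-1, Mul(2, 122, Pow(Add(-142, 122), -1)))) = Add(Mul(-271, -18), Mul(-1, Mul(2, 122, Pow(-20, -1)))) = Add(4878, Mul(-1, Mul(2, 122, Rational(-1, 20)))) = Add(4878, Mul(-1, Rational(-61, 5))) = Add(4878, Rational(61, 5)) = Rational(24451, 5)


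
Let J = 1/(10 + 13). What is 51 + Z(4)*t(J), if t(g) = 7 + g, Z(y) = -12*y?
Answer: -6603/23 ≈ -287.09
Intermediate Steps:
J = 1/23 ≈ 0.043478
51 + Z(4)*t(J) = 51 + (-12*4)*(7 + 1/23) = 51 - 48*162/23 = 51 - 7776/23 = -6603/23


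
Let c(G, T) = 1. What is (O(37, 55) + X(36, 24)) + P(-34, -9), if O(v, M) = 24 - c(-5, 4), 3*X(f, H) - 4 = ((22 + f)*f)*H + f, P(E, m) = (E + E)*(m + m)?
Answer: 53893/3 ≈ 17964.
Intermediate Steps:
P(E, m) = 4*E*m (P(E, m) = (2*E)*(2*m) = 4*E*m)
X(f, H) = 4/3 + f/3 + H*f*(22 + f)/3 (X(f, H) = 4/3 + (((22 + f)*f)*H + f)/3 = 4/3 + ((f*(22 + f))*H + f)/3 = 4/3 + (H*f*(22 + f) + f)/3 = 4/3 + (f + H*f*(22 + f))/3 = 4/3 + (f/3 + H*f*(22 + f)/3) = 4/3 + f/3 + H*f*(22 + f)/3)
O(v, M) = 23 (O(v, M) = 24 - 1*1 = 24 - 1 = 23)
(O(37, 55) + X(36, 24)) + P(-34, -9) = (23 + (4/3 + (⅓)*36 + (⅓)*24*36² + (22/3)*24*36)) + 4*(-34)*(-9) = (23 + (4/3 + 12 + (⅓)*24*1296 + 6336)) + 1224 = (23 + (4/3 + 12 + 10368 + 6336)) + 1224 = (23 + 50152/3) + 1224 = 50221/3 + 1224 = 53893/3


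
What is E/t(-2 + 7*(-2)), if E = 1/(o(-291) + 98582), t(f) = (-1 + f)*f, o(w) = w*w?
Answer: 1/49847536 ≈ 2.0061e-8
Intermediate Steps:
o(w) = w**2
t(f) = f*(-1 + f)
E = 1/183263 (E = 1/((-291)**2 + 98582) = 1/(84681 + 98582) = 1/183263 ≈ 5.4566e-6)
E/t(-2 + 7*(-2)) = 1/(183263*(((-2 + 7*(-2))*(-1 + (-2 + 7*(-2)))))) = 1/(183263*(((-2 - 14)*(-1 + (-2 - 14))))) = 1/(183263*((-16*(-1 - 16)))) = 1/(183263*((-16*(-17)))) = (1/183263)/272 = (1/183263)*(1/272) = 1/49847536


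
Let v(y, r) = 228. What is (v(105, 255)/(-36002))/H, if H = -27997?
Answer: 114/503973997 ≈ 2.2620e-7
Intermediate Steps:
(v(105, 255)/(-36002))/H = (228/(-36002))/(-27997) = (228*(-1/36002))*(-1/27997) = -114/18001*(-1/27997) = 114/503973997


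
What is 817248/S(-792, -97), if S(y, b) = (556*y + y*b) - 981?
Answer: -272416/121503 ≈ -2.2421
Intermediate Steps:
S(y, b) = -981 + 556*y + b*y (S(y, b) = (556*y + b*y) - 981 = -981 + 556*y + b*y)
817248/S(-792, -97) = 817248/(-981 + 556*(-792) - 97*(-792)) = 817248/(-981 - 440352 + 76824) = 817248/(-364509) = 817248*(-1/364509) = -272416/121503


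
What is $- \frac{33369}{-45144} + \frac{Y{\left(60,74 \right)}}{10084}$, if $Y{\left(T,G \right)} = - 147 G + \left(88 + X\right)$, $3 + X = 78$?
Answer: $- \frac{12268747}{37936008} \approx -0.32341$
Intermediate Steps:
$X = 75$ ($X = -3 + 78 = 75$)
$Y{\left(T,G \right)} = 163 - 147 G$ ($Y{\left(T,G \right)} = - 147 G + \left(88 + 75\right) = - 147 G + 163 = 163 - 147 G$)
$- \frac{33369}{-45144} + \frac{Y{\left(60,74 \right)}}{10084} = - \frac{33369}{-45144} + \frac{163 - 10878}{10084} = \left(-33369\right) \left(- \frac{1}{45144}\right) + \left(163 - 10878\right) \frac{1}{10084} = \frac{11123}{15048} - \frac{10715}{10084} = - \frac{12268747}{37936008}$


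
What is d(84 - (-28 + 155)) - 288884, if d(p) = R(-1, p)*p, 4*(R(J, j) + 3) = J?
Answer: -1154977/4 ≈ -2.8874e+5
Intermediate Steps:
R(J, j) = -3 + J/4
d(p) = -13*p/4 (d(p) = (-3 + (¼)*(-1))*p = (-3 - ¼)*p = -13*p/4)
d(84 - (-28 + 155)) - 288884 = -13*(84 - (-28 + 155))/4 - 288884 = -13*(84 - 1*127)/4 - 288884 = -13*(84 - 127)/4 - 288884 = -13/4*(-43) - 288884 = 559/4 - 288884 = -1154977/4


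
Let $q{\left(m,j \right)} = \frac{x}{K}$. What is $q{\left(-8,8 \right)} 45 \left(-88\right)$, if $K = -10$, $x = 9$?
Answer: $3564$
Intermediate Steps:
$q{\left(m,j \right)} = - \frac{9}{10}$ ($q{\left(m,j \right)} = \frac{9}{-10} = 9 \left(- \frac{1}{10}\right) = - \frac{9}{10}$)
$q{\left(-8,8 \right)} 45 \left(-88\right) = \left(- \frac{9}{10}\right) 45 \left(-88\right) = \left(- \frac{81}{2}\right) \left(-88\right) = 3564$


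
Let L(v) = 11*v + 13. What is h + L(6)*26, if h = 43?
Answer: 2097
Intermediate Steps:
L(v) = 13 + 11*v
h + L(6)*26 = 43 + (13 + 11*6)*26 = 43 + (13 + 66)*26 = 43 + 79*26 = 43 + 2054 = 2097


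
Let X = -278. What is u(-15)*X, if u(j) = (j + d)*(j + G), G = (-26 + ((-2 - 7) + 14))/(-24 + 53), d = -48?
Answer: -7986384/29 ≈ -2.7539e+5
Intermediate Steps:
G = -21/29 (G = (-26 + (-9 + 14))/29 = (-26 + 5)*(1/29) = -21*1/29 = -21/29 ≈ -0.72414)
u(j) = (-48 + j)*(-21/29 + j) (u(j) = (j - 48)*(j - 21/29) = (-48 + j)*(-21/29 + j))
u(-15)*X = (1008/29 + (-15)² - 1413/29*(-15))*(-278) = (1008/29 + 225 + 21195/29)*(-278) = (28728/29)*(-278) = -7986384/29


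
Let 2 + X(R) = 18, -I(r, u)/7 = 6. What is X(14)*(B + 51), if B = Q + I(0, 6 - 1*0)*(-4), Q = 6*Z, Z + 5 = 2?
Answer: 3216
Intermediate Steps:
Z = -3 (Z = -5 + 2 = -3)
I(r, u) = -42 (I(r, u) = -7*6 = -42)
X(R) = 16 (X(R) = -2 + 18 = 16)
Q = -18 (Q = 6*(-3) = -18)
B = 150 (B = -18 - 42*(-4) = -18 + 168 = 150)
X(14)*(B + 51) = 16*(150 + 51) = 16*201 = 3216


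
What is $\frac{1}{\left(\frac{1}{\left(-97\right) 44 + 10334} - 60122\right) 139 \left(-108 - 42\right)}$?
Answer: $\frac{1011}{1267332677225} \approx 7.9774 \cdot 10^{-10}$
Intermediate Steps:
$\frac{1}{\left(\frac{1}{\left(-97\right) 44 + 10334} - 60122\right) 139 \left(-108 - 42\right)} = \frac{1}{\left(\frac{1}{-4268 + 10334} - 60122\right) 139 \left(-150\right)} = \frac{1}{\left(\frac{1}{6066} - 60122\right) \left(-20850\right)} = \frac{1}{\frac{1}{6066} - 60122} \left(- \frac{1}{20850}\right) = \frac{1}{- \frac{364700051}{6066}} \left(- \frac{1}{20850}\right) = \left(- \frac{6066}{364700051}\right) \left(- \frac{1}{20850}\right) = \frac{1011}{1267332677225}$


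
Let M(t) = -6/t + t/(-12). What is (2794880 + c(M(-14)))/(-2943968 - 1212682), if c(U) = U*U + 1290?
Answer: -4932448369/7332330600 ≈ -0.67270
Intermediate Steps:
M(t) = -6/t - t/12 (M(t) = -6/t + t*(-1/12) = -6/t - t/12)
c(U) = 1290 + U² (c(U) = U² + 1290 = 1290 + U²)
(2794880 + c(M(-14)))/(-2943968 - 1212682) = (2794880 + (1290 + (-6/(-14) - 1/12*(-14))²))/(-2943968 - 1212682) = (2794880 + (1290 + (-6*(-1/14) + 7/6)²))/(-4156650) = (2794880 + (1290 + (3/7 + 7/6)²))*(-1/4156650) = (2794880 + (1290 + (67/42)²))*(-1/4156650) = (2794880 + (1290 + 4489/1764))*(-1/4156650) = (2794880 + 2280049/1764)*(-1/4156650) = (4932448369/1764)*(-1/4156650) = -4932448369/7332330600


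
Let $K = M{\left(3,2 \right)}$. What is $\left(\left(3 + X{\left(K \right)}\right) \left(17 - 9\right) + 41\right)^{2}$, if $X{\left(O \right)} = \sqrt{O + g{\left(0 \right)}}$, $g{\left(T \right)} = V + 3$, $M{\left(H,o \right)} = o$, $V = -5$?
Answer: $4225$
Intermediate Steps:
$K = 2$
$g{\left(T \right)} = -2$ ($g{\left(T \right)} = -5 + 3 = -2$)
$X{\left(O \right)} = \sqrt{-2 + O}$ ($X{\left(O \right)} = \sqrt{O - 2} = \sqrt{-2 + O}$)
$\left(\left(3 + X{\left(K \right)}\right) \left(17 - 9\right) + 41\right)^{2} = \left(\left(3 + \sqrt{-2 + 2}\right) \left(17 - 9\right) + 41\right)^{2} = \left(\left(3 + \sqrt{0}\right) 8 + 41\right)^{2} = \left(\left(3 + 0\right) 8 + 41\right)^{2} = \left(3 \cdot 8 + 41\right)^{2} = \left(24 + 41\right)^{2} = 65^{2} = 4225$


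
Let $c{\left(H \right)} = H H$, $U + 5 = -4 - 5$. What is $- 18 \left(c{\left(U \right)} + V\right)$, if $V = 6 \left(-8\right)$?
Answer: $-2664$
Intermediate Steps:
$U = -14$ ($U = -5 - 9 = -14$)
$c{\left(H \right)} = H^{2}$
$V = -48$
$- 18 \left(c{\left(U \right)} + V\right) = - 18 \left(\left(-14\right)^{2} - 48\right) = - 18 \left(196 - 48\right) = \left(-18\right) 148 = -2664$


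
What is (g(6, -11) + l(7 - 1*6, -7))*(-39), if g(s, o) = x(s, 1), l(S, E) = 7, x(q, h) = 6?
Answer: -507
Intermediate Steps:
g(s, o) = 6
(g(6, -11) + l(7 - 1*6, -7))*(-39) = (6 + 7)*(-39) = 13*(-39) = -507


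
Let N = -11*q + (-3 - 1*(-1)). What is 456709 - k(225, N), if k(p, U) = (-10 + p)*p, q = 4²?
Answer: 408334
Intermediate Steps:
q = 16
N = -178 (N = -11*16 + (-3 - 1*(-1)) = -176 + (-3 + 1) = -176 - 2 = -178)
k(p, U) = p*(-10 + p)
456709 - k(225, N) = 456709 - 225*(-10 + 225) = 456709 - 225*215 = 456709 - 1*48375 = 456709 - 48375 = 408334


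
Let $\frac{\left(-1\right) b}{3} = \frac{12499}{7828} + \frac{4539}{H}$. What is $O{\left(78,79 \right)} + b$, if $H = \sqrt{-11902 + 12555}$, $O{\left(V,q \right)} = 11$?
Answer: $\frac{48611}{7828} - \frac{13617 \sqrt{653}}{653} \approx -526.66$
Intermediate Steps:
$H = \sqrt{653} \approx 25.554$
$b = - \frac{37497}{7828} - \frac{13617 \sqrt{653}}{653}$ ($b = - 3 \left(\frac{12499}{7828} + \frac{4539}{\sqrt{653}}\right) = - 3 \left(12499 \cdot \frac{1}{7828} + 4539 \frac{\sqrt{653}}{653}\right) = - 3 \left(\frac{12499}{7828} + \frac{4539 \sqrt{653}}{653}\right) = - \frac{37497}{7828} - \frac{13617 \sqrt{653}}{653} \approx -537.66$)
$O{\left(78,79 \right)} + b = 11 - \left(\frac{37497}{7828} + \frac{13617 \sqrt{653}}{653}\right) = \frac{48611}{7828} - \frac{13617 \sqrt{653}}{653}$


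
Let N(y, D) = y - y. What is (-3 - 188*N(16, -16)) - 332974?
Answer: -332977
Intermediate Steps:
N(y, D) = 0
(-3 - 188*N(16, -16)) - 332974 = (-3 - 188*0) - 332974 = (-3 + 0) - 332974 = -3 - 332974 = -332977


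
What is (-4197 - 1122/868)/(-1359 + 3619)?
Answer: -1822059/980840 ≈ -1.8577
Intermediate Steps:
(-4197 - 1122/868)/(-1359 + 3619) = (-4197 - 1122*1/868)/2260 = (-4197 - 561/434)*(1/2260) = -1822059/434*1/2260 = -1822059/980840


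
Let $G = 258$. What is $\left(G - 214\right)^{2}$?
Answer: $1936$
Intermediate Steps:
$\left(G - 214\right)^{2} = \left(258 - 214\right)^{2} = 44^{2} = 1936$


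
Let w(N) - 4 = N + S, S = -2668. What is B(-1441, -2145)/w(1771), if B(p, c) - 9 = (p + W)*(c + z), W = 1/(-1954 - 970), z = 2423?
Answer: 585661257/1305566 ≈ 448.59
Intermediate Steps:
W = -1/2924 (W = 1/(-2924) = -1/2924 ≈ -0.00034200)
B(p, c) = 9 + (2423 + c)*(-1/2924 + p) (B(p, c) = 9 + (p - 1/2924)*(c + 2423) = 9 + (-1/2924 + p)*(2423 + c) = 9 + (2423 + c)*(-1/2924 + p))
w(N) = -2664 + N (w(N) = 4 + (N - 2668) = 4 + (-2668 + N) = -2664 + N)
B(-1441, -2145)/w(1771) = (23893/2924 + 2423*(-1441) - 1/2924*(-2145) - 2145*(-1441))/(-2664 + 1771) = (23893/2924 - 3491543 + 2145/2924 + 3090945)/(-893) = -585661257/1462*(-1/893) = 585661257/1305566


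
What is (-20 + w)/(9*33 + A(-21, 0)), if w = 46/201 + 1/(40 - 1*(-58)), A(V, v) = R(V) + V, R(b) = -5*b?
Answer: -389251/7504938 ≈ -0.051866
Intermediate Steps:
A(V, v) = -4*V (A(V, v) = -5*V + V = -4*V)
w = 4709/19698 (w = 46*(1/201) + 1/(40 + 58) = 46/201 + 1/98 = 4709/19698 ≈ 0.23906)
(-20 + w)/(9*33 + A(-21, 0)) = (-20 + 4709/19698)/(9*33 - 4*(-21)) = -389251/(19698*(297 + 84)) = -389251/19698/381 = -389251/19698*1/381 = -389251/7504938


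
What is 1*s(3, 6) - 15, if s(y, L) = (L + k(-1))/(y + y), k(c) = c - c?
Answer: -14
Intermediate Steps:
k(c) = 0
s(y, L) = L/(2*y) (s(y, L) = (L + 0)/(y + y) = L/((2*y)) = L*(1/(2*y)) = L/(2*y))
1*s(3, 6) - 15 = 1*((1/2)*6/3) - 15 = 1*((1/2)*6*(1/3)) - 15 = 1*1 - 15 = 1 - 15 = -14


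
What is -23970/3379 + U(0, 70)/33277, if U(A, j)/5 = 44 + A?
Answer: -796906310/112442983 ≈ -7.0872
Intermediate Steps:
U(A, j) = 220 + 5*A (U(A, j) = 5*(44 + A) = 220 + 5*A)
-23970/3379 + U(0, 70)/33277 = -23970/3379 + (220 + 5*0)/33277 = -23970*1/3379 + (220 + 0)*(1/33277) = -23970/3379 + 220*(1/33277) = -23970/3379 + 220/33277 = -796906310/112442983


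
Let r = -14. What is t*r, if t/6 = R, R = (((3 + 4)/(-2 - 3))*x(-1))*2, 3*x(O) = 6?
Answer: 2352/5 ≈ 470.40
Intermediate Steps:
x(O) = 2 (x(O) = (1/3)*6 = 2)
R = -28/5 (R = (((3 + 4)/(-2 - 3))*2)*2 = ((7/(-5))*2)*2 = ((7*(-1/5))*2)*2 = -7/5*2*2 = -14/5*2 = -28/5 ≈ -5.6000)
t = -168/5 (t = 6*(-28/5) = -168/5 ≈ -33.600)
t*r = -168/5*(-14) = 2352/5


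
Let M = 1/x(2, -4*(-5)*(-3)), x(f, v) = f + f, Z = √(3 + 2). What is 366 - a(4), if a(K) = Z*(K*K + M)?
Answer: 366 - 65*√5/4 ≈ 329.66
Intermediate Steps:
Z = √5 ≈ 2.2361
x(f, v) = 2*f
M = ¼ (M = 1/(2*2) = 1/4 = ¼ ≈ 0.25000)
a(K) = √5*(¼ + K²) (a(K) = √5*(K*K + ¼) = √5*(K² + ¼) = √5*(¼ + K²))
366 - a(4) = 366 - √5*(¼ + 4²) = 366 - √5*(¼ + 16) = 366 - √5*65/4 = 366 - 65*√5/4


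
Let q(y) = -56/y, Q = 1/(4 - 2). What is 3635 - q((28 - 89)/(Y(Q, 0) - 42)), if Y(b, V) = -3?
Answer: 224255/61 ≈ 3676.3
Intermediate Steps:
Q = ½ (Q = 1/2 = ½ ≈ 0.50000)
3635 - q((28 - 89)/(Y(Q, 0) - 42)) = 3635 - (-56)/((28 - 89)/(-3 - 42)) = 3635 - (-56)/((-61/(-45))) = 3635 - (-56)/((-61*(-1/45))) = 3635 - (-56)/61/45 = 3635 - (-56)*45/61 = 3635 - 1*(-2520/61) = 3635 + 2520/61 = 224255/61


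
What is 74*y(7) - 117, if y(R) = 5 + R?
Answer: 771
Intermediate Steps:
74*y(7) - 117 = 74*(5 + 7) - 117 = 74*12 - 117 = 888 - 117 = 771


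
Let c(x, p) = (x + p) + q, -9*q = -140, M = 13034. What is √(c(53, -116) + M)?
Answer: √116879/3 ≈ 113.96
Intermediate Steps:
q = 140/9 (q = -⅑*(-140) = 140/9 ≈ 15.556)
c(x, p) = 140/9 + p + x (c(x, p) = (x + p) + 140/9 = (p + x) + 140/9 = 140/9 + p + x)
√(c(53, -116) + M) = √((140/9 - 116 + 53) + 13034) = √(-427/9 + 13034) = √(116879/9) = √116879/3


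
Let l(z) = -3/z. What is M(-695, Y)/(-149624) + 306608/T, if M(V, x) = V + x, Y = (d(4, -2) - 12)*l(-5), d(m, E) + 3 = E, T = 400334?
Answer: 57697788661/74874468020 ≈ 0.77059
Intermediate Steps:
d(m, E) = -3 + E
Y = -51/5 (Y = ((-3 - 2) - 12)*(-3/(-5)) = (-5 - 12)*(-3*(-⅕)) = -17*⅗ = -51/5 ≈ -10.200)
M(-695, Y)/(-149624) + 306608/T = (-695 - 51/5)/(-149624) + 306608/400334 = -3526/5*(-1/149624) + 306608*(1/400334) = 1763/374060 + 153304/200167 = 57697788661/74874468020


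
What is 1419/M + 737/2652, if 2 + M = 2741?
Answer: 175207/220116 ≈ 0.79598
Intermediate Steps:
M = 2739 (M = -2 + 2741 = 2739)
1419/M + 737/2652 = 1419/2739 + 737/2652 = 1419*(1/2739) + 737*(1/2652) = 43/83 + 737/2652 = 175207/220116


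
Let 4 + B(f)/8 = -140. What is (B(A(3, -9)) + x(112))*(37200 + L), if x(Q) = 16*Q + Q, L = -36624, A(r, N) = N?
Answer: 433152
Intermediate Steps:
B(f) = -1152 (B(f) = -32 + 8*(-140) = -32 - 1120 = -1152)
x(Q) = 17*Q
(B(A(3, -9)) + x(112))*(37200 + L) = (-1152 + 17*112)*(37200 - 36624) = (-1152 + 1904)*576 = 752*576 = 433152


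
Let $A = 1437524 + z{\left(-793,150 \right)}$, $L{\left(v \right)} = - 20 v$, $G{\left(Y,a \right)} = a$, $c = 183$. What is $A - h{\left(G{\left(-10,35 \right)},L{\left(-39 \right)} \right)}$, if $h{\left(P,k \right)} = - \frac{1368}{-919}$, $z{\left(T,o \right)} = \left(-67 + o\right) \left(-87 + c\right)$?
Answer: $\frac{1328405780}{919} \approx 1.4455 \cdot 10^{6}$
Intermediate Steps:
$z{\left(T,o \right)} = -6432 + 96 o$ ($z{\left(T,o \right)} = \left(-67 + o\right) \left(-87 + 183\right) = \left(-67 + o\right) 96 = -6432 + 96 o$)
$h{\left(P,k \right)} = \frac{1368}{919}$ ($h{\left(P,k \right)} = \left(-1368\right) \left(- \frac{1}{919}\right) = \frac{1368}{919}$)
$A = 1445492$ ($A = 1437524 + \left(-6432 + 96 \cdot 150\right) = 1437524 + \left(-6432 + 14400\right) = 1437524 + 7968 = 1445492$)
$A - h{\left(G{\left(-10,35 \right)},L{\left(-39 \right)} \right)} = 1445492 - \frac{1368}{919} = \frac{1328405780}{919}$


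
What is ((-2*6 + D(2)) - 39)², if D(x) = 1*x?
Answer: 2401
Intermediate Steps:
D(x) = x
((-2*6 + D(2)) - 39)² = ((-2*6 + 2) - 39)² = ((-12 + 2) - 39)² = (-10 - 39)² = (-49)² = 2401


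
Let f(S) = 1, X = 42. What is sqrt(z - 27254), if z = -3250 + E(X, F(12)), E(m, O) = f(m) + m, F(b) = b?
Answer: I*sqrt(30461) ≈ 174.53*I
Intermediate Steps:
E(m, O) = 1 + m
z = -3207 (z = -3250 + (1 + 42) = -3250 + 43 = -3207)
sqrt(z - 27254) = sqrt(-3207 - 27254) = sqrt(-30461) = I*sqrt(30461)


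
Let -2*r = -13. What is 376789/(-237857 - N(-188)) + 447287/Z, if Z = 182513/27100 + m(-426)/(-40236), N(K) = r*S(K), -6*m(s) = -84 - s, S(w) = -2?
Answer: 4833268958798672077/72791539470508 ≈ 66399.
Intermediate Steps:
r = 13/2 (r = -½*(-13) = 13/2 ≈ 6.5000)
m(s) = 14 + s/6 (m(s) = -(-84 - s)/6 = 14 + s/6)
N(K) = -13 (N(K) = (13/2)*(-2) = -13)
Z = 306047407/45433150 (Z = 182513/27100 + (14 + (⅙)*(-426))/(-40236) = 182513*(1/27100) + (14 - 71)*(-1/40236) = 182513/27100 - 57*(-1/40236) = 182513/27100 + 19/13412 = 306047407/45433150 ≈ 6.7362)
376789/(-237857 - N(-188)) + 447287/Z = 376789/(-237857 - 1*(-13)) + 447287/(306047407/45433150) = 376789/(-237857 + 13) + 447287*(45433150/306047407) = 376789/(-237844) + 20321657364050/306047407 = 376789*(-1/237844) + 20321657364050/306047407 = -376789/237844 + 20321657364050/306047407 = 4833268958798672077/72791539470508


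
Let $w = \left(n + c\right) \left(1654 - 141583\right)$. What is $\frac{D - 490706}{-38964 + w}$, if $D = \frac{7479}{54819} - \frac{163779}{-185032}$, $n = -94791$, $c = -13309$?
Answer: $- \frac{553039188658391}{17047776707336917632} \approx -3.2441 \cdot 10^{-5}$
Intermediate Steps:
$D = \frac{1151339481}{1127029912}$ ($D = 7479 \cdot \frac{1}{54819} - - \frac{163779}{185032} = \frac{831}{6091} + \frac{163779}{185032} = \frac{1151339481}{1127029912} \approx 1.0216$)
$w = 15126324900$ ($w = \left(-94791 - 13309\right) \left(1654 - 141583\right) = \left(-108100\right) \left(-139929\right) = 15126324900$)
$\frac{D - 490706}{-38964 + w} = \frac{\frac{1151339481}{1127029912} - 490706}{-38964 + 15126324900} = - \frac{553039188658391}{1127029912 \cdot 15126285936} = \left(- \frac{553039188658391}{1127029912}\right) \frac{1}{15126285936} = - \frac{553039188658391}{17047776707336917632}$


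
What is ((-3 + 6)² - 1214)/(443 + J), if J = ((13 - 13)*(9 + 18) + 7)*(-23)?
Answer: -1205/282 ≈ -4.2730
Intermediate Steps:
J = -161 (J = (0*27 + 7)*(-23) = (0 + 7)*(-23) = 7*(-23) = -161)
((-3 + 6)² - 1214)/(443 + J) = ((-3 + 6)² - 1214)/(443 - 161) = (3² - 1214)/282 = (9 - 1214)*(1/282) = -1205*1/282 = -1205/282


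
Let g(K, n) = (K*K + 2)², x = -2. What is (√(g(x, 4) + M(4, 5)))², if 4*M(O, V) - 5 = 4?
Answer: 153/4 ≈ 38.250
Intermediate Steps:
M(O, V) = 9/4 (M(O, V) = 5/4 + (¼)*4 = 5/4 + 1 = 9/4)
g(K, n) = (2 + K²)² (g(K, n) = (K² + 2)² = (2 + K²)²)
(√(g(x, 4) + M(4, 5)))² = (√((2 + (-2)²)² + 9/4))² = (√((2 + 4)² + 9/4))² = (√(6² + 9/4))² = (√(36 + 9/4))² = (√(153/4))² = (3*√17/2)² = 153/4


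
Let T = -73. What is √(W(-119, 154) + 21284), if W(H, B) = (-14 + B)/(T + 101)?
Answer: √21289 ≈ 145.91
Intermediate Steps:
W(H, B) = -½ + B/28 (W(H, B) = (-14 + B)/(-73 + 101) = (-14 + B)/28 = (-14 + B)*(1/28) = -½ + B/28)
√(W(-119, 154) + 21284) = √((-½ + (1/28)*154) + 21284) = √((-½ + 11/2) + 21284) = √(5 + 21284) = √21289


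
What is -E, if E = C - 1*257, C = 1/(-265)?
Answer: 68106/265 ≈ 257.00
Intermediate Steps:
C = -1/265 ≈ -0.0037736
E = -68106/265 (E = -1/265 - 1*257 = -1/265 - 257 = -68106/265 ≈ -257.00)
-E = -1*(-68106/265) = 68106/265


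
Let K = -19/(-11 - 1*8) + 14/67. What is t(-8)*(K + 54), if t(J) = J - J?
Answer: 0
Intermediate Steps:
t(J) = 0
K = 81/67 (K = -19/(-11 - 8) + 14*(1/67) = -19/(-19) + 14/67 = -19*(-1/19) + 14/67 = 1 + 14/67 = 81/67 ≈ 1.2090)
t(-8)*(K + 54) = 0*(81/67 + 54) = 0*(3699/67) = 0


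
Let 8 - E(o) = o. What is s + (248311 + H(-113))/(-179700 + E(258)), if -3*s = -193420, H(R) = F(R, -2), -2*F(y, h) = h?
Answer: 17402592032/269925 ≈ 64472.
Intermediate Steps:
E(o) = 8 - o
F(y, h) = -h/2
H(R) = 1 (H(R) = -½*(-2) = 1)
s = 193420/3 (s = -⅓*(-193420) = 193420/3 ≈ 64473.)
s + (248311 + H(-113))/(-179700 + E(258)) = 193420/3 + (248311 + 1)/(-179700 + (8 - 1*258)) = 193420/3 + 248312/(-179700 + (8 - 258)) = 193420/3 + 248312/(-179700 - 250) = 193420/3 + 248312/(-179950) = 193420/3 + 248312*(-1/179950) = 193420/3 - 124156/89975 = 17402592032/269925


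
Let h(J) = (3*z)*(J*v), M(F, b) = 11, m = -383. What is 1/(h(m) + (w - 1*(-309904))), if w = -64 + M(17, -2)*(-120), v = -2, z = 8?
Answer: 1/326904 ≈ 3.0590e-6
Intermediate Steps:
w = -1384 (w = -64 + 11*(-120) = -64 - 1320 = -1384)
h(J) = -48*J (h(J) = (3*8)*(J*(-2)) = 24*(-2*J) = -48*J)
1/(h(m) + (w - 1*(-309904))) = 1/(-48*(-383) + (-1384 - 1*(-309904))) = 1/(18384 + (-1384 + 309904)) = 1/(18384 + 308520) = 1/326904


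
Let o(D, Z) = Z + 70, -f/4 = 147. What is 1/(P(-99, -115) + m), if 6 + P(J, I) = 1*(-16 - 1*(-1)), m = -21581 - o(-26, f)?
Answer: -1/21084 ≈ -4.7429e-5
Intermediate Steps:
f = -588 (f = -4*147 = -588)
o(D, Z) = 70 + Z
m = -21063 (m = -21581 - (70 - 588) = -21581 - 1*(-518) = -21581 + 518 = -21063)
P(J, I) = -21 (P(J, I) = -6 + 1*(-16 - 1*(-1)) = -6 + 1*(-16 + 1) = -6 + 1*(-15) = -6 - 15 = -21)
1/(P(-99, -115) + m) = 1/(-21 - 21063) = 1/(-21084) = -1/21084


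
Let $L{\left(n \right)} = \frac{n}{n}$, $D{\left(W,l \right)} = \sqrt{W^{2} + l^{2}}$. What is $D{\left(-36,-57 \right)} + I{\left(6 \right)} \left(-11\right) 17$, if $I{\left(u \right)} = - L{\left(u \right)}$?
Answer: $187 + 3 \sqrt{505} \approx 254.42$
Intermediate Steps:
$L{\left(n \right)} = 1$
$I{\left(u \right)} = -1$ ($I{\left(u \right)} = \left(-1\right) 1 = -1$)
$D{\left(-36,-57 \right)} + I{\left(6 \right)} \left(-11\right) 17 = \sqrt{\left(-36\right)^{2} + \left(-57\right)^{2}} + \left(-1\right) \left(-11\right) 17 = \sqrt{1296 + 3249} + 11 \cdot 17 = \sqrt{4545} + 187 = 3 \sqrt{505} + 187 = 187 + 3 \sqrt{505}$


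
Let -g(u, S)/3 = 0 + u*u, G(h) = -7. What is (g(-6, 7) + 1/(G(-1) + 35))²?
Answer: 9138529/784 ≈ 11656.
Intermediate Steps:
g(u, S) = -3*u² (g(u, S) = -3*(0 + u*u) = -3*(0 + u²) = -3*u²)
(g(-6, 7) + 1/(G(-1) + 35))² = (-3*(-6)² + 1/(-7 + 35))² = (-3*36 + 1/28)² = (-108 + 1/28)² = (-3023/28)² = 9138529/784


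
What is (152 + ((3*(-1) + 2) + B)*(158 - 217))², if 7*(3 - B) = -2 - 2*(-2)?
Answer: 126736/49 ≈ 2586.4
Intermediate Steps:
B = 19/7 (B = 3 - (-2 - 2*(-2))/7 = 3 - (-2 + 4)/7 = 3 - ⅐*2 = 3 - 2/7 = 19/7 ≈ 2.7143)
(152 + ((3*(-1) + 2) + B)*(158 - 217))² = (152 + ((3*(-1) + 2) + 19/7)*(158 - 217))² = (152 + ((-3 + 2) + 19/7)*(-59))² = (152 + (-1 + 19/7)*(-59))² = (152 + (12/7)*(-59))² = (152 - 708/7)² = (356/7)² = 126736/49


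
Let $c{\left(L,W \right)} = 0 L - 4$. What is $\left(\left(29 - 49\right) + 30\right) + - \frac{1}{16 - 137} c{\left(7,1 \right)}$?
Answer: $\frac{1206}{121} \approx 9.9669$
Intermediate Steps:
$c{\left(L,W \right)} = -4$ ($c{\left(L,W \right)} = 0 - 4 = -4$)
$\left(\left(29 - 49\right) + 30\right) + - \frac{1}{16 - 137} c{\left(7,1 \right)} = \left(\left(29 - 49\right) + 30\right) + - \frac{1}{16 - 137} \left(-4\right) = \left(-20 + 30\right) + - \frac{1}{-121} \left(-4\right) = 10 + \left(-1\right) \left(- \frac{1}{121}\right) \left(-4\right) = 10 + \frac{1}{121} \left(-4\right) = 10 - \frac{4}{121} = \frac{1206}{121}$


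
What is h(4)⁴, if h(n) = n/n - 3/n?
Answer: 1/256 ≈ 0.0039063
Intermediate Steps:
h(n) = 1 - 3/n
h(4)⁴ = ((-3 + 4)/4)⁴ = ((¼)*1)⁴ = (¼)⁴ = 1/256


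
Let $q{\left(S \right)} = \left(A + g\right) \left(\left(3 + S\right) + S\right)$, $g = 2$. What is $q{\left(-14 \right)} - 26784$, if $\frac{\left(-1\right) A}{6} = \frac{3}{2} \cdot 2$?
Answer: $-26384$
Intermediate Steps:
$A = -18$ ($A = - 6 \cdot \frac{3}{2} \cdot 2 = \left(-6\right) 3 = -18$)
$q{\left(S \right)} = -48 - 32 S$ ($q{\left(S \right)} = \left(-18 + 2\right) \left(\left(3 + S\right) + S\right) = - 16 \left(3 + 2 S\right) = -48 - 32 S$)
$q{\left(-14 \right)} - 26784 = \left(-48 - -448\right) - 26784 = \left(-48 + 448\right) - 26784 = 400 - 26784 = -26384$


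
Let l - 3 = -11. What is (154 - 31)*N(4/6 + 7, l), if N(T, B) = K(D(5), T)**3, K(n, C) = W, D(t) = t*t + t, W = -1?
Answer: -123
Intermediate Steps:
D(t) = t + t**2 (D(t) = t**2 + t = t + t**2)
l = -8 (l = 3 - 11 = -8)
K(n, C) = -1
N(T, B) = -1 (N(T, B) = (-1)**3 = -1)
(154 - 31)*N(4/6 + 7, l) = (154 - 31)*(-1) = 123*(-1) = -123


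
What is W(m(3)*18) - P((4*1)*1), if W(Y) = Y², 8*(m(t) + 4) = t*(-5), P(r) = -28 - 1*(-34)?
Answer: 178833/16 ≈ 11177.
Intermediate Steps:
P(r) = 6 (P(r) = -28 + 34 = 6)
m(t) = -4 - 5*t/8 (m(t) = -4 + (t*(-5))/8 = -4 + (-5*t)/8 = -4 - 5*t/8)
W(m(3)*18) - P((4*1)*1) = ((-4 - 5/8*3)*18)² - 1*6 = ((-4 - 15/8)*18)² - 6 = (-47/8*18)² - 6 = (-423/4)² - 6 = 178929/16 - 6 = 178833/16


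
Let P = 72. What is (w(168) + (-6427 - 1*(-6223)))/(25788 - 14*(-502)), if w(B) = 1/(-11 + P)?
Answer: -12443/2001776 ≈ -0.0062160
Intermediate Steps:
w(B) = 1/61 (w(B) = 1/(-11 + 72) = 1/61)
(w(168) + (-6427 - 1*(-6223)))/(25788 - 14*(-502)) = (1/61 + (-6427 - 1*(-6223)))/(25788 - 14*(-502)) = (1/61 + (-6427 + 6223))/(25788 + 7028) = (1/61 - 204)/32816 = -12443/61*1/32816 = -12443/2001776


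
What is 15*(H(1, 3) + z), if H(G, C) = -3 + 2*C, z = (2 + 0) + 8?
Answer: 195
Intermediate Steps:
z = 10 (z = 2 + 8 = 10)
15*(H(1, 3) + z) = 15*((-3 + 2*3) + 10) = 15*((-3 + 6) + 10) = 15*(3 + 10) = 15*13 = 195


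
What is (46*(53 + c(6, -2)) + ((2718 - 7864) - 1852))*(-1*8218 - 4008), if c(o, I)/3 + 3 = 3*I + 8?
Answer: 57437748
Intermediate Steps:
c(o, I) = 15 + 9*I (c(o, I) = -9 + 3*(3*I + 8) = -9 + 3*(8 + 3*I) = -9 + (24 + 9*I) = 15 + 9*I)
(46*(53 + c(6, -2)) + ((2718 - 7864) - 1852))*(-1*8218 - 4008) = (46*(53 + (15 + 9*(-2))) + ((2718 - 7864) - 1852))*(-1*8218 - 4008) = (46*(53 + (15 - 18)) + (-5146 - 1852))*(-8218 - 4008) = (46*(53 - 3) - 6998)*(-12226) = (46*50 - 6998)*(-12226) = (2300 - 6998)*(-12226) = -4698*(-12226) = 57437748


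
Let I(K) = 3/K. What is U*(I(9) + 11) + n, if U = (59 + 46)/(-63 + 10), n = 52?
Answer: 1566/53 ≈ 29.547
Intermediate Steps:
U = -105/53 (U = 105/(-53) = 105*(-1/53) = -105/53 ≈ -1.9811)
U*(I(9) + 11) + n = -105*(3/9 + 11)/53 + 52 = -105*(3*(1/9) + 11)/53 + 52 = -105*(1/3 + 11)/53 + 52 = -105/53*34/3 + 52 = -1190/53 + 52 = 1566/53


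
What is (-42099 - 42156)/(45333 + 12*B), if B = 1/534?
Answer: -7498695/4034639 ≈ -1.8586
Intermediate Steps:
B = 1/534 ≈ 0.0018727
(-42099 - 42156)/(45333 + 12*B) = (-42099 - 42156)/(45333 + 12*(1/534)) = -84255/(45333 + 2/89) = -84255/4034639/89 = -84255*89/4034639 = -7498695/4034639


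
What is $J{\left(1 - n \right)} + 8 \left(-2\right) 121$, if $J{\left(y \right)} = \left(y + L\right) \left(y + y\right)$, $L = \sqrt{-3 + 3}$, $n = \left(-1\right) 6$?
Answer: $-1838$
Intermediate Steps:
$n = -6$
$L = 0$ ($L = \sqrt{0} = 0$)
$J{\left(y \right)} = 2 y^{2}$ ($J{\left(y \right)} = \left(y + 0\right) \left(y + y\right) = y 2 y = 2 y^{2}$)
$J{\left(1 - n \right)} + 8 \left(-2\right) 121 = 2 \left(1 - -6\right)^{2} + 8 \left(-2\right) 121 = 2 \left(1 + 6\right)^{2} - 1936 = 2 \cdot 7^{2} - 1936 = 2 \cdot 49 - 1936 = 98 - 1936 = -1838$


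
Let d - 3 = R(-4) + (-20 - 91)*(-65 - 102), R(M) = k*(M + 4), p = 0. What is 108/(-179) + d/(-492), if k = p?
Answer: -280983/7339 ≈ -38.286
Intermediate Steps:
k = 0
R(M) = 0 (R(M) = 0*(M + 4) = 0*(4 + M) = 0)
d = 18540 (d = 3 + (0 + (-20 - 91)*(-65 - 102)) = 3 + (0 - 111*(-167)) = 3 + (0 + 18537) = 3 + 18537 = 18540)
108/(-179) + d/(-492) = 108/(-179) + 18540/(-492) = 108*(-1/179) + 18540*(-1/492) = -108/179 - 1545/41 = -280983/7339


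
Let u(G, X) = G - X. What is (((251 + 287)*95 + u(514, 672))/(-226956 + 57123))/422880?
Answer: -2123/2992457460 ≈ -7.0945e-7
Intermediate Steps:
(((251 + 287)*95 + u(514, 672))/(-226956 + 57123))/422880 = (((251 + 287)*95 + (514 - 1*672))/(-226956 + 57123))/422880 = ((538*95 + (514 - 672))/(-169833))*(1/422880) = ((51110 - 158)*(-1/169833))*(1/422880) = (50952*(-1/169833))*(1/422880) = -16984/56611*1/422880 = -2123/2992457460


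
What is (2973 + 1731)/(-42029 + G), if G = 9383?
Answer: -784/5441 ≈ -0.14409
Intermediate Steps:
(2973 + 1731)/(-42029 + G) = (2973 + 1731)/(-42029 + 9383) = 4704/(-32646) = 4704*(-1/32646) = -784/5441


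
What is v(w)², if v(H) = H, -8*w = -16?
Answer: 4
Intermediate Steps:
w = 2 (w = -⅛*(-16) = 2)
v(w)² = 2² = 4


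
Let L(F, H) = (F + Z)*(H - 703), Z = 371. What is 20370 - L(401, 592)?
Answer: 106062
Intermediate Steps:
L(F, H) = (-703 + H)*(371 + F) (L(F, H) = (F + 371)*(H - 703) = (371 + F)*(-703 + H) = (-703 + H)*(371 + F))
20370 - L(401, 592) = 20370 - (-260813 - 703*401 + 371*592 + 401*592) = 20370 - (-260813 - 281903 + 219632 + 237392) = 20370 - 1*(-85692) = 20370 + 85692 = 106062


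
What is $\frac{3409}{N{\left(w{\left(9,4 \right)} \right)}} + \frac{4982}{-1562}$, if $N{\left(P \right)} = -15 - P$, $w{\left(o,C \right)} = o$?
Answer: $- \frac{2722213}{18744} \approx -145.23$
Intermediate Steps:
$\frac{3409}{N{\left(w{\left(9,4 \right)} \right)}} + \frac{4982}{-1562} = \frac{3409}{-15 - 9} + \frac{4982}{-1562} = \frac{3409}{-15 - 9} + 4982 \left(- \frac{1}{1562}\right) = \frac{3409}{-24} - \frac{2491}{781} = 3409 \left(- \frac{1}{24}\right) - \frac{2491}{781} = - \frac{3409}{24} - \frac{2491}{781} = - \frac{2722213}{18744}$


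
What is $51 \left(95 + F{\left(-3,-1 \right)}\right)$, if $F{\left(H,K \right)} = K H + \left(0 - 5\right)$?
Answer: $4743$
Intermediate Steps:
$F{\left(H,K \right)} = -5 + H K$ ($F{\left(H,K \right)} = H K - 5 = -5 + H K$)
$51 \left(95 + F{\left(-3,-1 \right)}\right) = 51 \left(95 - 2\right) = 51 \cdot 93 = 4743$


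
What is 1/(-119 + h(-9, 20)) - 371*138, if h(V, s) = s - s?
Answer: -6092563/119 ≈ -51198.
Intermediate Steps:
h(V, s) = 0
1/(-119 + h(-9, 20)) - 371*138 = 1/(-119 + 0) - 371*138 = 1/(-119) - 51198 = -1/119 - 51198 = -6092563/119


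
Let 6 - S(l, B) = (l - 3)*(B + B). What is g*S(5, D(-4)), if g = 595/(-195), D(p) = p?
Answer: -2618/39 ≈ -67.128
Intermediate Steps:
S(l, B) = 6 - 2*B*(-3 + l) (S(l, B) = 6 - (l - 3)*(B + B) = 6 - (-3 + l)*2*B = 6 - 2*B*(-3 + l))
g = -119/39 (g = 595*(-1/195) = -119/39 ≈ -3.0513)
g*S(5, D(-4)) = -119*(6 + 6*(-4) - 2*(-4)*5)/39 = -119*(6 - 24 + 40)/39 = -119/39*22 = -2618/39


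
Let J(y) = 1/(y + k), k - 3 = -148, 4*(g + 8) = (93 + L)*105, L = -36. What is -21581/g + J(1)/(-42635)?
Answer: -529981012607/36548086320 ≈ -14.501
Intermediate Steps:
g = 5953/4 (g = -8 + ((93 - 36)*105)/4 = -8 + (57*105)/4 = -8 + (1/4)*5985 = -8 + 5985/4 = 5953/4 ≈ 1488.3)
k = -145 (k = 3 - 148 = -145)
J(y) = 1/(-145 + y) (J(y) = 1/(y - 145) = 1/(-145 + y))
-21581/g + J(1)/(-42635) = -21581/5953/4 + 1/((-145 + 1)*(-42635)) = -21581*4/5953 - 1/42635/(-144) = -86324/5953 - 1/144*(-1/42635) = -86324/5953 + 1/6139440 = -529981012607/36548086320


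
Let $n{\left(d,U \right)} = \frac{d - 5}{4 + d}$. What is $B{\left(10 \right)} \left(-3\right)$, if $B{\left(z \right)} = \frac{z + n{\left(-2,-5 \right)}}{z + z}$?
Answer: $- \frac{39}{40} \approx -0.975$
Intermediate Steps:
$n{\left(d,U \right)} = \frac{-5 + d}{4 + d}$
$B{\left(z \right)} = \frac{- \frac{7}{2} + z}{2 z}$ ($B{\left(z \right)} = \frac{z + \frac{-5 - 2}{4 - 2}}{z + z} = \frac{z + \frac{1}{2} \left(-7\right)}{2 z} = \left(z + \frac{1}{2} \left(-7\right)\right) \frac{1}{2 z} = \left(z - \frac{7}{2}\right) \frac{1}{2 z} = \left(- \frac{7}{2} + z\right) \frac{1}{2 z} = \frac{- \frac{7}{2} + z}{2 z}$)
$B{\left(10 \right)} \left(-3\right) = \frac{-7 + 2 \cdot 10}{4 \cdot 10} \left(-3\right) = \frac{1}{4} \cdot \frac{1}{10} \left(-7 + 20\right) \left(-3\right) = \frac{1}{4} \cdot \frac{1}{10} \cdot 13 \left(-3\right) = \frac{13}{40} \left(-3\right) = - \frac{39}{40}$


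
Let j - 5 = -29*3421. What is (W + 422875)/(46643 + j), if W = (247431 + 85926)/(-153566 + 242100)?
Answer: -37439148607/4653435574 ≈ -8.0455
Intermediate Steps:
j = -99204 (j = 5 - 29*3421 = 5 - 1*99209 = 5 - 99209 = -99204)
W = 333357/88534 ≈ 3.7653
(W + 422875)/(46643 + j) = (333357/88534 + 422875)/(46643 - 99204) = (37439148607/88534)/(-52561) = (37439148607/88534)*(-1/52561) = -37439148607/4653435574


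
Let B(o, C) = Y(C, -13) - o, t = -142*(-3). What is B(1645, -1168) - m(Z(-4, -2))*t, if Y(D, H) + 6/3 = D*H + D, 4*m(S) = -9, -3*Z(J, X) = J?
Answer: 26655/2 ≈ 13328.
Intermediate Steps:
Z(J, X) = -J/3
m(S) = -9/4 (m(S) = (¼)*(-9) = -9/4)
t = 426
Y(D, H) = -2 + D + D*H (Y(D, H) = -2 + (D*H + D) = -2 + (D + D*H) = -2 + D + D*H)
B(o, C) = -2 - o - 12*C (B(o, C) = (-2 + C + C*(-13)) - o = (-2 + C - 13*C) - o = (-2 - 12*C) - o = -2 - o - 12*C)
B(1645, -1168) - m(Z(-4, -2))*t = (-2 - 1*1645 - 12*(-1168)) - (-9)*426/4 = (-2 - 1645 + 14016) - 1*(-1917/2) = 12369 + 1917/2 = 26655/2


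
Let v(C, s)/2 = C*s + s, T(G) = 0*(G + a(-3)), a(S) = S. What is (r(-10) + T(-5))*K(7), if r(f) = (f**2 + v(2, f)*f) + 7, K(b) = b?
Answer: 4949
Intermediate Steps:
T(G) = 0 (T(G) = 0*(G - 3) = 0*(-3 + G) = 0)
v(C, s) = 2*s + 2*C*s (v(C, s) = 2*(C*s + s) = 2*(s + C*s) = 2*s + 2*C*s)
r(f) = 7 + 7*f**2 (r(f) = (f**2 + (2*f*(1 + 2))*f) + 7 = (f**2 + (2*f*3)*f) + 7 = (f**2 + (6*f)*f) + 7 = (f**2 + 6*f**2) + 7 = 7*f**2 + 7 = 7 + 7*f**2)
(r(-10) + T(-5))*K(7) = ((7 + 7*(-10)**2) + 0)*7 = ((7 + 7*100) + 0)*7 = ((7 + 700) + 0)*7 = (707 + 0)*7 = 707*7 = 4949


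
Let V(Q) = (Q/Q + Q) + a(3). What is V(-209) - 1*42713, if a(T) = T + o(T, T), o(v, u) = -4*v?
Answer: -42930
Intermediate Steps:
a(T) = -3*T (a(T) = T - 4*T = -3*T)
V(Q) = -8 + Q (V(Q) = (Q/Q + Q) - 3*3 = (1 + Q) - 9 = -8 + Q)
V(-209) - 1*42713 = (-8 - 209) - 1*42713 = -217 - 42713 = -42930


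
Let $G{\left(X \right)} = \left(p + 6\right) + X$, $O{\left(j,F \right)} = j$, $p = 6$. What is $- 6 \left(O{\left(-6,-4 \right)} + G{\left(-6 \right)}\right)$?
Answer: $0$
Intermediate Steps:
$G{\left(X \right)} = 12 + X$ ($G{\left(X \right)} = \left(6 + 6\right) + X = 12 + X$)
$- 6 \left(O{\left(-6,-4 \right)} + G{\left(-6 \right)}\right) = - 6 \left(-6 + \left(12 - 6\right)\right) = - 6 \left(-6 + 6\right) = \left(-6\right) 0 = 0$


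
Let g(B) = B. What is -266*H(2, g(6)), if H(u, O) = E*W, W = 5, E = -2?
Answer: 2660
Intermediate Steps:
H(u, O) = -10 (H(u, O) = -2*5 = -10)
-266*H(2, g(6)) = -266*(-10) = 2660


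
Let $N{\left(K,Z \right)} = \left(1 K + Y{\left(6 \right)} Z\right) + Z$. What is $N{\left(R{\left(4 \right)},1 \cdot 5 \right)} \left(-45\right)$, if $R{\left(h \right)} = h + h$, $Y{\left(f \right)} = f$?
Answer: $-1935$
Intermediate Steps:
$R{\left(h \right)} = 2 h$
$N{\left(K,Z \right)} = K + 7 Z$ ($N{\left(K,Z \right)} = \left(1 K + 6 Z\right) + Z = \left(K + 6 Z\right) + Z = K + 7 Z$)
$N{\left(R{\left(4 \right)},1 \cdot 5 \right)} \left(-45\right) = \left(2 \cdot 4 + 7 \cdot 1 \cdot 5\right) \left(-45\right) = \left(8 + 7 \cdot 5\right) \left(-45\right) = \left(8 + 35\right) \left(-45\right) = 43 \left(-45\right) = -1935$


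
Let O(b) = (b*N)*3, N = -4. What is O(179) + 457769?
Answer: 455621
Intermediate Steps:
O(b) = -12*b (O(b) = (b*(-4))*3 = -4*b*3 = -12*b)
O(179) + 457769 = -12*179 + 457769 = -2148 + 457769 = 455621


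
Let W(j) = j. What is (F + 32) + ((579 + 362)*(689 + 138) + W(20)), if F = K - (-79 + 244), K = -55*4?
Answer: 777874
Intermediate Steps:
K = -220
F = -385 (F = -220 - (-79 + 244) = -220 - 1*165 = -220 - 165 = -385)
(F + 32) + ((579 + 362)*(689 + 138) + W(20)) = (-385 + 32) + ((579 + 362)*(689 + 138) + 20) = -353 + (941*827 + 20) = -353 + (778207 + 20) = -353 + 778227 = 777874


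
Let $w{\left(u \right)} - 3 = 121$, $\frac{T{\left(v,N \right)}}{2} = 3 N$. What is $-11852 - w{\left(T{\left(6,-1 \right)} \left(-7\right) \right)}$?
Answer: $-11976$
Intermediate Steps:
$T{\left(v,N \right)} = 6 N$ ($T{\left(v,N \right)} = 2 \cdot 3 N = 6 N$)
$w{\left(u \right)} = 124$ ($w{\left(u \right)} = 3 + 121 = 124$)
$-11852 - w{\left(T{\left(6,-1 \right)} \left(-7\right) \right)} = -11852 - 124 = -11976$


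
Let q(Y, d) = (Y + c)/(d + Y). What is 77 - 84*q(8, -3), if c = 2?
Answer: -91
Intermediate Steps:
q(Y, d) = (2 + Y)/(Y + d) (q(Y, d) = (Y + 2)/(d + Y) = (2 + Y)/(Y + d))
77 - 84*q(8, -3) = 77 - 84*(2 + 8)/(8 - 3) = 77 - 84*10/5 = 77 - 84*2 = 77 - 168 = -91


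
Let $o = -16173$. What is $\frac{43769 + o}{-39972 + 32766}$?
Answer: $- \frac{13798}{3603} \approx -3.8296$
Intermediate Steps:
$\frac{43769 + o}{-39972 + 32766} = \frac{43769 - 16173}{-39972 + 32766} = \frac{27596}{-7206} = 27596 \left(- \frac{1}{7206}\right) = - \frac{13798}{3603}$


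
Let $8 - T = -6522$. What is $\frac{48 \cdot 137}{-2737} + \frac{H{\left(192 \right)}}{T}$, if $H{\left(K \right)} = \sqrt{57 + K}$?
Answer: $- \frac{6576}{2737} + \frac{\sqrt{249}}{6530} \approx -2.4002$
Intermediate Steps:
$T = 6530$ ($T = 8 - -6522 = 8 + 6522 = 6530$)
$\frac{48 \cdot 137}{-2737} + \frac{H{\left(192 \right)}}{T} = \frac{48 \cdot 137}{-2737} + \frac{\sqrt{57 + 192}}{6530} = 6576 \left(- \frac{1}{2737}\right) + \sqrt{249} \cdot \frac{1}{6530} = - \frac{6576}{2737} + \frac{\sqrt{249}}{6530}$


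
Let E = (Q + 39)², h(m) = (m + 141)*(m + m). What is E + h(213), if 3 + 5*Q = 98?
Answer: 154168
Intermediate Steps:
Q = 19 (Q = -⅗ + (⅕)*98 = -⅗ + 98/5 = 19)
h(m) = 2*m*(141 + m) (h(m) = (141 + m)*(2*m) = 2*m*(141 + m))
E = 3364 (E = (19 + 39)² = 58² = 3364)
E + h(213) = 3364 + 2*213*(141 + 213) = 3364 + 2*213*354 = 3364 + 150804 = 154168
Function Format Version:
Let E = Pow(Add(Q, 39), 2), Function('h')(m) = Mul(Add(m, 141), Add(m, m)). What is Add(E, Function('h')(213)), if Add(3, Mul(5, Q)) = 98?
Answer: 154168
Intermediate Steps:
Q = 19 (Q = Add(Rational(-3, 5), Mul(Rational(1, 5), 98)) = Add(Rational(-3, 5), Rational(98, 5)) = 19)
Function('h')(m) = Mul(2, m, Add(141, m)) (Function('h')(m) = Mul(Add(141, m), Mul(2, m)) = Mul(2, m, Add(141, m)))
E = 3364 (E = Pow(Add(19, 39), 2) = Pow(58, 2) = 3364)
Add(E, Function('h')(213)) = Add(3364, Mul(2, 213, Add(141, 213))) = Add(3364, Mul(2, 213, 354)) = Add(3364, 150804) = 154168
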